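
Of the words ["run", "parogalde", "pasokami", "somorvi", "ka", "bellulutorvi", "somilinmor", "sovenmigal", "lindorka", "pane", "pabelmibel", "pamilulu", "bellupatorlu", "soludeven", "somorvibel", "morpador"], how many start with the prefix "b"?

Walk to "b"; the words in its subtree are exactly those with that prefix.
Words under "b": bellulutorvi, bellupatorlu
Count: 2

2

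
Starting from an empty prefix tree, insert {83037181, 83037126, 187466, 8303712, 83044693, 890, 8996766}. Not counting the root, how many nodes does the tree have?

Insert word by word; a character creates a node only if that edge doesn't already exist:
  "83037181" → 8 new (8, 3, 0, 3, 7, 1, 8, 1)
  "83037126" → prefix "830371" already present; 2 new (2, 6)
  "187466" → 6 new (1, 8, 7, 4, 6, 6)
  "8303712" → prefix "8303712" already present; 0 new (none)
  "83044693" → prefix "830" already present; 5 new (4, 4, 6, 9, 3)
  "890" → prefix "8" already present; 2 new (9, 0)
  "8996766" → prefix "89" already present; 5 new (9, 6, 7, 6, 6)
Total nodes = 8 + 2 + 6 + 0 + 5 + 2 + 5 = 28

28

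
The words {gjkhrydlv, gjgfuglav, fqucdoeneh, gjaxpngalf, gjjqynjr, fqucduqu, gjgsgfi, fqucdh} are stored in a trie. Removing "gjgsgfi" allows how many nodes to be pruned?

4

A node on "gjgsgfi"'s path can go only if nothing else ends at it or branches off below it.
The suffix "sgfi" (4 nodes) is used only by "gjgsgfi"; the node for "gjg" still has the child "f", so pruning stops there.
Nodes removed: 4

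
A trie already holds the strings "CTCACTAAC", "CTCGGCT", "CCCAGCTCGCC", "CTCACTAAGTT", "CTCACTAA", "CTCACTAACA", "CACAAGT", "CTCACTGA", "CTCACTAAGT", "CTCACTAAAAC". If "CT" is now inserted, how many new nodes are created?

"CT" is already a full path in the trie; only an end-marker is added.
No new nodes are needed: 0.

0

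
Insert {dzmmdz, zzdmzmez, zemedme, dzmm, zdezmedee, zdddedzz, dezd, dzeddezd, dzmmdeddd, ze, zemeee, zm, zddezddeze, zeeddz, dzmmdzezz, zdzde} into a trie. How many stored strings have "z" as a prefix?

Traverse to the node for "z", then collect every word in that subtree.
Matches: "zdddedzz", "zddezddeze", "zdezmedee", "zdzde", "ze", "zeeddz", "zemedme", "zemeee", "zm", "zzdmzmez"
Count: 10

10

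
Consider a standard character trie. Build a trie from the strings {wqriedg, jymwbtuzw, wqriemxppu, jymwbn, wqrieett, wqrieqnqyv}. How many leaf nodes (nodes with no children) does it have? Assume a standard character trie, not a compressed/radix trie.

6

Leaves are exactly the stored words that no other stored word extends.
Those words: "jymwbn", "jymwbtuzw", "wqriedg", "wqrieett", "wqriemxppu", "wqrieqnqyv"
Leaf count: 6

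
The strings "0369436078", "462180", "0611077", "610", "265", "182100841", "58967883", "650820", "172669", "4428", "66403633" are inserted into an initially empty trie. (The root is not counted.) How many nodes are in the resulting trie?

65

Trace insertions, counting only characters that open a new branch:
  "0369436078" → 10 new (0, 3, 6, 9, 4, 3, 6, 0, 7, 8)
  "462180" → 6 new (4, 6, 2, 1, 8, 0)
  "0611077" → prefix "0" already present; 6 new (6, 1, 1, 0, 7, 7)
  "610" → 3 new (6, 1, 0)
  "265" → 3 new (2, 6, 5)
  "182100841" → 9 new (1, 8, 2, 1, 0, 0, 8, 4, 1)
  "58967883" → 8 new (5, 8, 9, 6, 7, 8, 8, 3)
  "650820" → prefix "6" already present; 5 new (5, 0, 8, 2, 0)
  "172669" → prefix "1" already present; 5 new (7, 2, 6, 6, 9)
  "4428" → prefix "4" already present; 3 new (4, 2, 8)
  "66403633" → prefix "6" already present; 7 new (6, 4, 0, 3, 6, 3, 3)
Total nodes = 10 + 6 + 6 + 3 + 3 + 9 + 8 + 5 + 5 + 3 + 7 = 65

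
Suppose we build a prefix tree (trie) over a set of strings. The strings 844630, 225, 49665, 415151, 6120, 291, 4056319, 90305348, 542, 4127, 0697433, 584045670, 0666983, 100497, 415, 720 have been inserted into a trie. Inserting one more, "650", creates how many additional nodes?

"6" is already a path in the trie; the remaining "50" must be added.
New nodes needed: |"650"| − 1 = 3 − 1 = 2.

2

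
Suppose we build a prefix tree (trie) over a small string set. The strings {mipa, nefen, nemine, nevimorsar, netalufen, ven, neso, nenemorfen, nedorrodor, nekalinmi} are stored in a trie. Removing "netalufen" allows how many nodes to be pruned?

7

Walk "netalufen" from the leaf back toward the root, removing each node that no remaining word uses.
The suffix "talufen" (7 nodes) is used only by "netalufen"; the node for "ne" still has the child "f", so pruning stops there.
Nodes removed: 7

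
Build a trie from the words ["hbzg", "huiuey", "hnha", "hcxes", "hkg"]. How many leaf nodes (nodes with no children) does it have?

5

Leaves are exactly the stored words that no other stored word extends.
Those words: "hbzg", "hcxes", "hkg", "hnha", "huiuey"
Leaf count: 5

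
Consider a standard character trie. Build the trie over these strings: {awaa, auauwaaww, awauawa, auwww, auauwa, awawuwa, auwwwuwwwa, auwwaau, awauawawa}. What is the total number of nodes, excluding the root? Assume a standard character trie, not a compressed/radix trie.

Insert word by word; a character creates a node only if that edge doesn't already exist:
  "awaa" → 4 new (a, w, a, a)
  "auauwaaww" → prefix "a" already present; 8 new (u, a, u, w, a, a, w, w)
  "awauawa" → prefix "awa" already present; 4 new (u, a, w, a)
  "auwww" → prefix "au" already present; 3 new (w, w, w)
  "auauwa" → prefix "auauwa" already present; 0 new (none)
  "awawuwa" → prefix "awa" already present; 4 new (w, u, w, a)
  "auwwwuwwwa" → prefix "auwww" already present; 5 new (u, w, w, w, a)
  "auwwaau" → prefix "auww" already present; 3 new (a, a, u)
  "awauawawa" → prefix "awauawa" already present; 2 new (w, a)
Total nodes = 4 + 8 + 4 + 3 + 0 + 4 + 5 + 3 + 2 = 33

33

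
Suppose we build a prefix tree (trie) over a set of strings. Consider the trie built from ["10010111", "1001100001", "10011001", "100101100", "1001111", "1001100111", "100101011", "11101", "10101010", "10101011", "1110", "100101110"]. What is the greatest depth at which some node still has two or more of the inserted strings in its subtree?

The deepest shared node is where two words last agree before diverging.
e.g. "10010111" and "100101110" share the prefix "10010111" of length 8; no pair shares a longer one.
Longest shared-prefix length: 8

8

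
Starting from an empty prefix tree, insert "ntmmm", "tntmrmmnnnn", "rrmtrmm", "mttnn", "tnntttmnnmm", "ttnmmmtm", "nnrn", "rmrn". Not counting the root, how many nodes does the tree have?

50

For each word, the new-node count is its length minus the longest prefix already in the trie:
  "ntmmm" → 5 new (n, t, m, m, m)
  "tntmrmmnnnn" → 11 new (t, n, t, m, r, m, m, n, n, n, n)
  "rrmtrmm" → 7 new (r, r, m, t, r, m, m)
  "mttnn" → 5 new (m, t, t, n, n)
  "tnntttmnnmm" → prefix "tn" already present; 9 new (n, t, t, t, m, n, n, m, m)
  "ttnmmmtm" → prefix "t" already present; 7 new (t, n, m, m, m, t, m)
  "nnrn" → prefix "n" already present; 3 new (n, r, n)
  "rmrn" → prefix "r" already present; 3 new (m, r, n)
Total nodes = 5 + 11 + 7 + 5 + 9 + 7 + 3 + 3 = 50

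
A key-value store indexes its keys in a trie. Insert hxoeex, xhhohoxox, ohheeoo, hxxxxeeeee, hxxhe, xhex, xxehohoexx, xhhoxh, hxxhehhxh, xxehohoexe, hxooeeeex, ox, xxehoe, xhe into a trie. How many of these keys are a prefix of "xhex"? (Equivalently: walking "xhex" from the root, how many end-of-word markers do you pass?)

2

Traverse "xhex" character by character; count nodes along the way that are marked as word ends.
Prefixes of the query that are stored words: "xhe", "xhex"
Count: 2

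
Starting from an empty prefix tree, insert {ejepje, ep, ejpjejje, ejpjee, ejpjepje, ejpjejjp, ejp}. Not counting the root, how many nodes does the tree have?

18

Count nodes per top-level branch (shared prefixes stored once):
  'e'-branch (ejepje, ejp, ejpjee, ejpjejje, ejpjejjp, ejpjepje, ep): 18 nodes
Sum: 18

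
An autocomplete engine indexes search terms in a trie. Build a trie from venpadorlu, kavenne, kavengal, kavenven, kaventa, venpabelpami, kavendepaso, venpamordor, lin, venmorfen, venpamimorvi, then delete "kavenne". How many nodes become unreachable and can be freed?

A node on "kavenne"'s path can go only if nothing else ends at it or branches off below it.
The suffix "ne" (2 nodes) is used only by "kavenne"; the node for "kaven" still has the child "g", so pruning stops there.
Nodes removed: 2

2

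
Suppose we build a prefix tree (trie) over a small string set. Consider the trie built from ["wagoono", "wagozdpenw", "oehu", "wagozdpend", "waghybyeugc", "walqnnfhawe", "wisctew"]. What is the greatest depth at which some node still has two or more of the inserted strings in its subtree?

9

Look for the deepest trie node that still has at least two words in its subtree.
"wagozdpend" and "wagozdpenw" agree on "wagozdpen" (9 characters) before diverging; nothing deeper is shared.
Longest shared-prefix length: 9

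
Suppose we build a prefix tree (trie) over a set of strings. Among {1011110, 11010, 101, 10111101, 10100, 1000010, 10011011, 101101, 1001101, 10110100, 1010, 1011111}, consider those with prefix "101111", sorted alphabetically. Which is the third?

1011111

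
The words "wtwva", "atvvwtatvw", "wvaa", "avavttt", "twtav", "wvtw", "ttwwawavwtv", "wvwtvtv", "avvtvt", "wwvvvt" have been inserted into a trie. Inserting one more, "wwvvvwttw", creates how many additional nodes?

Walking "wwvvvwttw" from the root, the first 5 characters ("wwvvv") follow existing edges; "w" is the first miss.
Each of the 4 remaining characters creates one node.

4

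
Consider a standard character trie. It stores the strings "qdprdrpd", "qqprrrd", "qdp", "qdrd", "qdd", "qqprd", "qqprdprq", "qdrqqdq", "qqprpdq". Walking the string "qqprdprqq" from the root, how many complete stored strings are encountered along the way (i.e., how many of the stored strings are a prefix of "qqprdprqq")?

Traverse "qqprdprqq" character by character; count nodes along the way that are marked as word ends.
Prefixes of the query that are stored words: "qqprd", "qqprdprq"
Count: 2

2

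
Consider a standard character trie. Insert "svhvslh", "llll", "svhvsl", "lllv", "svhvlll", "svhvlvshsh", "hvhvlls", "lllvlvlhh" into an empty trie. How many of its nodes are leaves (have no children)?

Leaves are exactly the stored words that no other stored word extends.
Those words: "hvhvlls", "llll", "lllvlvlhh", "svhvlll", "svhvlvshsh", "svhvslh"
Leaf count: 6

6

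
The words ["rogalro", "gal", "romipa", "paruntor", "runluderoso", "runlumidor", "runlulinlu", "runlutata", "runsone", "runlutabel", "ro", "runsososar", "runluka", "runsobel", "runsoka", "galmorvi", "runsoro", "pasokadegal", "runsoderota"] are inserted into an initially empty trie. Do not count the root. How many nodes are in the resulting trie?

Insert word by word; a character creates a node only if that edge doesn't already exist:
  "rogalro" → 7 new (r, o, g, a, l, r, o)
  "gal" → 3 new (g, a, l)
  "romipa" → prefix "ro" already present; 4 new (m, i, p, a)
  "paruntor" → 8 new (p, a, r, u, n, t, o, r)
  "runluderoso" → prefix "r" already present; 10 new (u, n, l, u, d, e, r, o, s, o)
  "runlumidor" → prefix "runlu" already present; 5 new (m, i, d, o, r)
  "runlulinlu" → prefix "runlu" already present; 5 new (l, i, n, l, u)
  "runlutata" → prefix "runlu" already present; 4 new (t, a, t, a)
  "runsone" → prefix "run" already present; 4 new (s, o, n, e)
  "runlutabel" → prefix "runluta" already present; 3 new (b, e, l)
  "ro" → prefix "ro" already present; 0 new (none)
  "runsososar" → prefix "runso" already present; 5 new (s, o, s, a, r)
  "runluka" → prefix "runlu" already present; 2 new (k, a)
  "runsobel" → prefix "runso" already present; 3 new (b, e, l)
  "runsoka" → prefix "runso" already present; 2 new (k, a)
  "galmorvi" → prefix "gal" already present; 5 new (m, o, r, v, i)
  "runsoro" → prefix "runso" already present; 2 new (r, o)
  "pasokadegal" → prefix "pa" already present; 9 new (s, o, k, a, d, e, g, a, l)
  "runsoderota" → prefix "runso" already present; 6 new (d, e, r, o, t, a)
Total nodes = 7 + 3 + 4 + 8 + 10 + 5 + 5 + 4 + 4 + 3 + 0 + 5 + 2 + 3 + 2 + 5 + 2 + 9 + 6 = 87

87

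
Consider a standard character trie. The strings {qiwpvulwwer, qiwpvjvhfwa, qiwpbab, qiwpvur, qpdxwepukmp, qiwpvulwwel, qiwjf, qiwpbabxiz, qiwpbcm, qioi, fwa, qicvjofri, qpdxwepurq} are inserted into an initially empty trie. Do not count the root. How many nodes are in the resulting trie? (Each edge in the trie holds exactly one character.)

53

Trace insertions, counting only characters that open a new branch:
  "qiwpvulwwer" → 11 new (q, i, w, p, v, u, l, w, w, e, r)
  "qiwpvjvhfwa" → prefix "qiwpv" already present; 6 new (j, v, h, f, w, a)
  "qiwpbab" → prefix "qiwp" already present; 3 new (b, a, b)
  "qiwpvur" → prefix "qiwpvu" already present; 1 new (r)
  "qpdxwepukmp" → prefix "q" already present; 10 new (p, d, x, w, e, p, u, k, m, p)
  "qiwpvulwwel" → prefix "qiwpvulwwe" already present; 1 new (l)
  "qiwjf" → prefix "qiw" already present; 2 new (j, f)
  "qiwpbabxiz" → prefix "qiwpbab" already present; 3 new (x, i, z)
  "qiwpbcm" → prefix "qiwpb" already present; 2 new (c, m)
  "qioi" → prefix "qi" already present; 2 new (o, i)
  "fwa" → 3 new (f, w, a)
  "qicvjofri" → prefix "qi" already present; 7 new (c, v, j, o, f, r, i)
  "qpdxwepurq" → prefix "qpdxwepu" already present; 2 new (r, q)
Total nodes = 11 + 6 + 3 + 1 + 10 + 1 + 2 + 3 + 2 + 2 + 3 + 7 + 2 = 53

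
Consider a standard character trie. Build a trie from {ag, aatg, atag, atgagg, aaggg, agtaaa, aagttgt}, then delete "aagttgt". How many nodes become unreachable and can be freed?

A node on "aagttgt"'s path can go only if nothing else ends at it or branches off below it.
The suffix "ttgt" (4 nodes) is used only by "aagttgt"; the node for "aag" still has the child "g", so pruning stops there.
Nodes removed: 4

4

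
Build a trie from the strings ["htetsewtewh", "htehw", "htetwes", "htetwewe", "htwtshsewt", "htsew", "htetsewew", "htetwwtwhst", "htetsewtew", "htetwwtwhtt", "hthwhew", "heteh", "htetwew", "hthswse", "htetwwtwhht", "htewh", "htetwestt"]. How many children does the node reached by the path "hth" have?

2

Follow the path "hth" to its node, then look at its outgoing edges.
Distinct next characters after "hth": s, w.
That node has 2 child edges.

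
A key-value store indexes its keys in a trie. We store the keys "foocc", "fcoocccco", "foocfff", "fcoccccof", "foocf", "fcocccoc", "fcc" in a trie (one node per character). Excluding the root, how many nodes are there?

25

Insert word by word; a character creates a node only if that edge doesn't already exist:
  "foocc" → 5 new (f, o, o, c, c)
  "fcoocccco" → prefix "f" already present; 8 new (c, o, o, c, c, c, c, o)
  "foocfff" → prefix "fooc" already present; 3 new (f, f, f)
  "fcoccccof" → prefix "fco" already present; 6 new (c, c, c, c, o, f)
  "foocf" → prefix "foocf" already present; 0 new (none)
  "fcocccoc" → prefix "fcoccc" already present; 2 new (o, c)
  "fcc" → prefix "fc" already present; 1 new (c)
Total nodes = 5 + 8 + 3 + 6 + 0 + 2 + 1 = 25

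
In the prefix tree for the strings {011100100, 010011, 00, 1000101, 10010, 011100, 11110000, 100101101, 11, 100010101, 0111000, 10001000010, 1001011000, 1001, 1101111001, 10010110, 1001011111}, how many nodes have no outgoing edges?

11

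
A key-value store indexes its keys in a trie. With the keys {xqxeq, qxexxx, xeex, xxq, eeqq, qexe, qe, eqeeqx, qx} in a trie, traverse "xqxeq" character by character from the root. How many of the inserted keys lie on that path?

1

Traverse "xqxeq" character by character; count nodes along the way that are marked as word ends.
Prefixes of the query that are stored words: "xqxeq"
Count: 1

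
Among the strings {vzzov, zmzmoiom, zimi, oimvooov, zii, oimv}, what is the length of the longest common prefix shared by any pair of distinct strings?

Equivalently: take the maximum, over all pairs, of their longest common prefix length.
"oimv" and "oimvooov" agree on "oimv" (4 characters) before diverging; nothing deeper is shared.
Longest shared-prefix length: 4

4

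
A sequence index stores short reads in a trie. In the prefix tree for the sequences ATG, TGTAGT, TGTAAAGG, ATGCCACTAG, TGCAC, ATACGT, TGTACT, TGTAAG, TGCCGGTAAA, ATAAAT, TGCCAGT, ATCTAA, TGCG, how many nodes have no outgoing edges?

12

A leaf is a node with no children — equivalently, the end of a word that is not a proper prefix of any other stored word.
Those words: "ATAAAT", "ATACGT", "ATCTAA", "ATGCCACTAG", "TGCAC", "TGCCAGT", "TGCCGGTAAA", "TGCG", "TGTAAAGG", "TGTAAG", "TGTACT", "TGTAGT"
Leaf count: 12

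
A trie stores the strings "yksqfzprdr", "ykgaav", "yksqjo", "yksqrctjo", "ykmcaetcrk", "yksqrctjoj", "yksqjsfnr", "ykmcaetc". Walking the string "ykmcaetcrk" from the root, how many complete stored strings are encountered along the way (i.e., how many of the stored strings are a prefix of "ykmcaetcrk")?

2

Traverse "ykmcaetcrk" character by character; count nodes along the way that are marked as word ends.
Prefixes of the query that are stored words: "ykmcaetc", "ykmcaetcrk"
Count: 2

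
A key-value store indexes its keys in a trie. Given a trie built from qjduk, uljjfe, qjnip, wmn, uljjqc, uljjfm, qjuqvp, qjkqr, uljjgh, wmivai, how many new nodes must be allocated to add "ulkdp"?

3

The longest prefix of "ulkdp" already in the trie is "ul" (length 2).
Each of the 3 remaining characters creates one node.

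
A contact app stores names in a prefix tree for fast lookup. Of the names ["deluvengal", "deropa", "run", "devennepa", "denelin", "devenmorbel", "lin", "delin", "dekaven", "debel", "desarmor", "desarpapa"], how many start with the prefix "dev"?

2

Filter for entries beginning with "dev":
Matches: "devenmorbel", "devennepa"
Count: 2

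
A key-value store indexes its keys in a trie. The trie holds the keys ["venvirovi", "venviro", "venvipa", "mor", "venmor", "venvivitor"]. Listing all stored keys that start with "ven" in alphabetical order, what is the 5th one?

Words with prefix "ven", in lexicographic order: "venmor", "venvipa", "venviro", "venvirovi", "venvivitor"
The 5th is venvivitor.

venvivitor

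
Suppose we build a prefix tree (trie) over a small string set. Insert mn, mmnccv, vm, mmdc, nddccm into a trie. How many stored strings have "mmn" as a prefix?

Walk to "mmn"; the words in its subtree are exactly those with that prefix.
Matches: "mmnccv"
Count: 1

1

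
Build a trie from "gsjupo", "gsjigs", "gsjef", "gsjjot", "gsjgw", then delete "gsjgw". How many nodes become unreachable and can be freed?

2

After clearing the end-marker at "gsjgw", prune upward until reaching a node still needed by another word.
The suffix "gw" (2 nodes) is used only by "gsjgw"; the node for "gsj" still has the child "u", so pruning stops there.
Nodes removed: 2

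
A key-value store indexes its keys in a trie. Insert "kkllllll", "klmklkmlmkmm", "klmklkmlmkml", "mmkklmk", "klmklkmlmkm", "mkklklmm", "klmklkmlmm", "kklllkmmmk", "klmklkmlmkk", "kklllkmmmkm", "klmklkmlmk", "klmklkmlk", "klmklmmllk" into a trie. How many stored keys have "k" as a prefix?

11

Walk to "k"; the words in its subtree are exactly those with that prefix.
Words under "k": kklllkmmmk, kklllkmmmkm, kkllllll, klmklkmlk, klmklkmlmk, klmklkmlmkk, klmklkmlmkm, klmklkmlmkml, klmklkmlmkmm, klmklkmlmm, klmklmmllk
Count: 11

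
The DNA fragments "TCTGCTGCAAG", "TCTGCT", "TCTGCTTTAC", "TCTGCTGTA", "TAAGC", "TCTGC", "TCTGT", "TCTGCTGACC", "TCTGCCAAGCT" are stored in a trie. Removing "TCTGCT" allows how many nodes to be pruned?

Walk "TCTGCT" from the leaf back toward the root, removing each node that no remaining word uses.
Every node on "TCTGCT" is still needed (e.g. by "TCTGCTGCAAG"), so nothing is freed.
Nodes removed: 0

0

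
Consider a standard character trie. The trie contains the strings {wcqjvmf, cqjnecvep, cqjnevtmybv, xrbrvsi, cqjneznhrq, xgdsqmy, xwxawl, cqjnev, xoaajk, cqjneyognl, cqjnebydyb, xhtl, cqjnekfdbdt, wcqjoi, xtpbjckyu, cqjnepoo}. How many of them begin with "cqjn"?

8

Walk to "cqjn"; the words in its subtree are exactly those with that prefix.
Words under "cqjn": cqjnebydyb, cqjnecvep, cqjnekfdbdt, cqjnepoo, cqjnev, cqjnevtmybv, cqjneyognl, cqjneznhrq
Count: 8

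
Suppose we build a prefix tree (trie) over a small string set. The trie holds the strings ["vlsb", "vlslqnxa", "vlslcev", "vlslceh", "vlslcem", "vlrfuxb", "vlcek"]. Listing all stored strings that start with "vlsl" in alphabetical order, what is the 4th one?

vlslqnxa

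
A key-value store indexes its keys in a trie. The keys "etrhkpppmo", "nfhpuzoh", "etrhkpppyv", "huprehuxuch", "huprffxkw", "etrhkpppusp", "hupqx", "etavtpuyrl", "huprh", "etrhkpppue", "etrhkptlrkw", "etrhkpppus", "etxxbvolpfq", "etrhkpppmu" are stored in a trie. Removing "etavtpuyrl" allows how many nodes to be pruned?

A node on "etavtpuyrl"'s path can go only if nothing else ends at it or branches off below it.
The suffix "avtpuyrl" (8 nodes) is used only by "etavtpuyrl"; the node for "et" still has the child "r", so pruning stops there.
Nodes removed: 8

8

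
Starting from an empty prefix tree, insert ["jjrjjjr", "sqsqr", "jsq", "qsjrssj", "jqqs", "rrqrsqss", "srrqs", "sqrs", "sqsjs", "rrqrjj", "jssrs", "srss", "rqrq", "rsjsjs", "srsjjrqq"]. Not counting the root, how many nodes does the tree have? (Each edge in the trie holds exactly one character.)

For each word, the new-node count is its length minus the longest prefix already in the trie:
  "jjrjjjr" → 7 new (j, j, r, j, j, j, r)
  "sqsqr" → 5 new (s, q, s, q, r)
  "jsq" → prefix "j" already present; 2 new (s, q)
  "qsjrssj" → 7 new (q, s, j, r, s, s, j)
  "jqqs" → prefix "j" already present; 3 new (q, q, s)
  "rrqrsqss" → 8 new (r, r, q, r, s, q, s, s)
  "srrqs" → prefix "s" already present; 4 new (r, r, q, s)
  "sqrs" → prefix "sq" already present; 2 new (r, s)
  "sqsjs" → prefix "sqs" already present; 2 new (j, s)
  "rrqrjj" → prefix "rrqr" already present; 2 new (j, j)
  "jssrs" → prefix "js" already present; 3 new (s, r, s)
  "srss" → prefix "sr" already present; 2 new (s, s)
  "rqrq" → prefix "r" already present; 3 new (q, r, q)
  "rsjsjs" → prefix "r" already present; 5 new (s, j, s, j, s)
  "srsjjrqq" → prefix "srs" already present; 5 new (j, j, r, q, q)
Total nodes = 7 + 5 + 2 + 7 + 3 + 8 + 4 + 2 + 2 + 2 + 3 + 2 + 3 + 5 + 5 = 60

60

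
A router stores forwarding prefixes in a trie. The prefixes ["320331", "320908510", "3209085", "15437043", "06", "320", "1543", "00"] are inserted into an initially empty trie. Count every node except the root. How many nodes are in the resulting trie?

23

Trace insertions, counting only characters that open a new branch:
  "320331" → 6 new (3, 2, 0, 3, 3, 1)
  "320908510" → prefix "320" already present; 6 new (9, 0, 8, 5, 1, 0)
  "3209085" → prefix "3209085" already present; 0 new (none)
  "15437043" → 8 new (1, 5, 4, 3, 7, 0, 4, 3)
  "06" → 2 new (0, 6)
  "320" → prefix "320" already present; 0 new (none)
  "1543" → prefix "1543" already present; 0 new (none)
  "00" → prefix "0" already present; 1 new (0)
Total nodes = 6 + 6 + 0 + 8 + 2 + 0 + 0 + 1 = 23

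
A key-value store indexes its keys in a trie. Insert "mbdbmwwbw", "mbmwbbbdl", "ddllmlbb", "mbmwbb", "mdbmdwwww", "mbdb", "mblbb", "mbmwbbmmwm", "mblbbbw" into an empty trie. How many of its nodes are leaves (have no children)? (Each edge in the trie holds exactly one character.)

6

Leaves are exactly the stored words that no other stored word extends.
Those words: "ddllmlbb", "mbdbmwwbw", "mblbbbw", "mbmwbbbdl", "mbmwbbmmwm", "mdbmdwwww"
Leaf count: 6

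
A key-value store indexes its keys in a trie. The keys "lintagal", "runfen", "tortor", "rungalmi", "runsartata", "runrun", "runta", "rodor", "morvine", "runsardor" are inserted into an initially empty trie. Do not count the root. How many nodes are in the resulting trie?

51

Count nodes per top-level branch (shared prefixes stored once):
  'l'-branch (lintagal): 8 nodes
  'm'-branch (morvine): 7 nodes
  'r'-branch (rodor, runfen, rungalmi, runrun, runsardor, runsartata, runta): 30 nodes
  't'-branch (tortor): 6 nodes
Sum: 51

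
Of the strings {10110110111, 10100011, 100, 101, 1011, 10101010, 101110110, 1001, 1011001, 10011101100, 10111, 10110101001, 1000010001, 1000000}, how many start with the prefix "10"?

14

Traverse to the node for "10", then collect every word in that subtree.
Matches: "100", "1000000", "1000010001", "1001", "10011101100", "101", "10100011", "10101010", "1011", "1011001", "10110101001", "10110110111", "10111", "101110110"
Count: 14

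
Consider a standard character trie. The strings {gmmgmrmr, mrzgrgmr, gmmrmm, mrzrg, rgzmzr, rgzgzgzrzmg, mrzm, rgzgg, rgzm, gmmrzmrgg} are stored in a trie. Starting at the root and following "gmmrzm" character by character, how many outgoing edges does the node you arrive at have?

Walk "gmmrzm" from the root, arriving at one node.
Distinct next characters after "gmmrzm": r.
That node has 1 child edge.

1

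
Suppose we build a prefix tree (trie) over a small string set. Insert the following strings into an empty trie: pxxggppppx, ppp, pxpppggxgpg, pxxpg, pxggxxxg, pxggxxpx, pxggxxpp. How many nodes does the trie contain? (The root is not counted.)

For each word, the new-node count is its length minus the longest prefix already in the trie:
  "pxxggppppx" → 10 new (p, x, x, g, g, p, p, p, p, x)
  "ppp" → prefix "p" already present; 2 new (p, p)
  "pxpppggxgpg" → prefix "px" already present; 9 new (p, p, p, g, g, x, g, p, g)
  "pxxpg" → prefix "pxx" already present; 2 new (p, g)
  "pxggxxxg" → prefix "px" already present; 6 new (g, g, x, x, x, g)
  "pxggxxpx" → prefix "pxggxx" already present; 2 new (p, x)
  "pxggxxpp" → prefix "pxggxxp" already present; 1 new (p)
Total nodes = 10 + 2 + 9 + 2 + 6 + 2 + 1 = 32

32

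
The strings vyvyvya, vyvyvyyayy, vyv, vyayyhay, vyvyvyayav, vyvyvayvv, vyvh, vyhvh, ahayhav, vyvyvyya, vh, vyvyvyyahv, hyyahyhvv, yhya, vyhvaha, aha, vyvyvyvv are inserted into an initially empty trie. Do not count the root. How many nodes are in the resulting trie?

56

Count nodes per top-level branch (shared prefixes stored once):
  'a'-branch (aha, ahayhav): 7 nodes
  'h'-branch (hyyahyhvv): 9 nodes
  'v'-branch (vh, vyayyhay, vyhvaha, vyhvh, vyv, vyvh, vyvyvayvv, vyvyvya, vyvyvyayav, vyvyvyvv, vyvyvyya, vyvyvyyahv, vyvyvyyayy): 36 nodes
  'y'-branch (yhya): 4 nodes
Sum: 56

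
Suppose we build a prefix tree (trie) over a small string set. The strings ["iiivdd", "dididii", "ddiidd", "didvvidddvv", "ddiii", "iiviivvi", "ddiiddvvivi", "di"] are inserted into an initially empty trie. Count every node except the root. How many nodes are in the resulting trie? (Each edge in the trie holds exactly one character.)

For each word, the new-node count is its length minus the longest prefix already in the trie:
  "iiivdd" → 6 new (i, i, i, v, d, d)
  "dididii" → 7 new (d, i, d, i, d, i, i)
  "ddiidd" → prefix "d" already present; 5 new (d, i, i, d, d)
  "didvvidddvv" → prefix "did" already present; 8 new (v, v, i, d, d, d, v, v)
  "ddiii" → prefix "ddii" already present; 1 new (i)
  "iiviivvi" → prefix "ii" already present; 6 new (v, i, i, v, v, i)
  "ddiiddvvivi" → prefix "ddiidd" already present; 5 new (v, v, i, v, i)
  "di" → prefix "di" already present; 0 new (none)
Total nodes = 6 + 7 + 5 + 8 + 1 + 6 + 5 + 0 = 38

38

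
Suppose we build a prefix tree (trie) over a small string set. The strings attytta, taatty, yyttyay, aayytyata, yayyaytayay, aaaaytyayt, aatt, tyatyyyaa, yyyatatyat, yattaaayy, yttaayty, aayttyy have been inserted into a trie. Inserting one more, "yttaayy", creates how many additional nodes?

The longest prefix of "yttaayy" already in the trie is "yttaay" (length 6).
So 7 − 6 = 1 new nodes.

1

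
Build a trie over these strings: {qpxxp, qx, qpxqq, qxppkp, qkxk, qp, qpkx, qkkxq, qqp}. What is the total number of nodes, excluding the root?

For each word, the new-node count is its length minus the longest prefix already in the trie:
  "qpxxp" → 5 new (q, p, x, x, p)
  "qx" → prefix "q" already present; 1 new (x)
  "qpxqq" → prefix "qpx" already present; 2 new (q, q)
  "qxppkp" → prefix "qx" already present; 4 new (p, p, k, p)
  "qkxk" → prefix "q" already present; 3 new (k, x, k)
  "qp" → prefix "qp" already present; 0 new (none)
  "qpkx" → prefix "qp" already present; 2 new (k, x)
  "qkkxq" → prefix "qk" already present; 3 new (k, x, q)
  "qqp" → prefix "q" already present; 2 new (q, p)
Total nodes = 5 + 1 + 2 + 4 + 3 + 0 + 2 + 3 + 2 = 22

22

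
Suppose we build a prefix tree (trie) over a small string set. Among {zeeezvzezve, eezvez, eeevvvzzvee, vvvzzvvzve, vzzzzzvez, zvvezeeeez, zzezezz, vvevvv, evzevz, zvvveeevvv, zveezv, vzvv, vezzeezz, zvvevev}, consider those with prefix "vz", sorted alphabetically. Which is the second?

vzzzzzvez

DFS of the "vz" subtree visits, in order: "vzvv", "vzzzzzvez"
The 2nd is vzzzzzvez.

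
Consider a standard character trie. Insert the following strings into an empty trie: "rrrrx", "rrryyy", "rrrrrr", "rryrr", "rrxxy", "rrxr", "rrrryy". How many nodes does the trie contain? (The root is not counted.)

19

Trie structure (* marks end of a word):
(root)
└─ r
   └─ r
      ├─ r
      │  ├─ r
      │  │  ├─ r
      │  │  │  └─ r *
      │  │  ├─ x *
      │  │  └─ y
      │  │     └─ y *
      │  └─ y
      │     └─ y
      │        └─ y *
      ├─ x
      │  ├─ r *
      │  └─ x
      │     └─ y *
      └─ y
         └─ r
            └─ r *
Counting every labelled node above: 19.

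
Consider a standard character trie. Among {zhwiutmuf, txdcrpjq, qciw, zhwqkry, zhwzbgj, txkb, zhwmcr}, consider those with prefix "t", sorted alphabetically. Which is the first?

txdcrpjq

DFS of the "t" subtree visits, in order: "txdcrpjq", "txkb"
The 1st is txdcrpjq.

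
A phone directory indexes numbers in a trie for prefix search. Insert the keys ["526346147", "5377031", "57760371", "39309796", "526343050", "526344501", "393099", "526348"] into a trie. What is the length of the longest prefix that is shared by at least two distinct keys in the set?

5

The deepest shared node is where two words last agree before diverging.
"39309796" and "393099" agree on "39309" (5 characters) before diverging; nothing deeper is shared.
Longest shared-prefix length: 5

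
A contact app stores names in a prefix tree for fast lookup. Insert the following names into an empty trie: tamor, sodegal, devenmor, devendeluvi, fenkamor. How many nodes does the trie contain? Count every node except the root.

Count nodes per top-level branch (shared prefixes stored once):
  'd'-branch (devendeluvi, devenmor): 14 nodes
  'f'-branch (fenkamor): 8 nodes
  's'-branch (sodegal): 7 nodes
  't'-branch (tamor): 5 nodes
Sum: 34

34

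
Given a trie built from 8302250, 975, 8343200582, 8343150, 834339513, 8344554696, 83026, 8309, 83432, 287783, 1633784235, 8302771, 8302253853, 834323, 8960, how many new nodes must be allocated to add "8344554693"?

1

The longest prefix of "8344554693" already in the trie is "834455469" (length 9).
So 10 − 9 = 1 new nodes.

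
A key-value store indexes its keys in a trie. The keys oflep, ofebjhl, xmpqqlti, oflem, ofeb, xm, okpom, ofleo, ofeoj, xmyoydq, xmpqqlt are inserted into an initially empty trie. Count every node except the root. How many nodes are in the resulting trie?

Trie structure (* marks end of a word):
(root)
├─ o
│  ├─ f
│  │  ├─ e
│  │  │  ├─ b *
│  │  │  │  └─ j
│  │  │  │     └─ h
│  │  │  │        └─ l *
│  │  │  └─ o
│  │  │     └─ j *
│  │  └─ l
│  │     └─ e
│  │        ├─ m *
│  │        ├─ o *
│  │        └─ p *
│  └─ k
│     └─ p
│        └─ o
│           └─ m *
└─ x
   └─ m *
      ├─ p
      │  └─ q
      │     └─ q
      │        └─ l
      │           └─ t *
      │              └─ i *
      └─ y
         └─ o
            └─ y
               └─ d
                  └─ q *
Counting every labelled node above: 31.

31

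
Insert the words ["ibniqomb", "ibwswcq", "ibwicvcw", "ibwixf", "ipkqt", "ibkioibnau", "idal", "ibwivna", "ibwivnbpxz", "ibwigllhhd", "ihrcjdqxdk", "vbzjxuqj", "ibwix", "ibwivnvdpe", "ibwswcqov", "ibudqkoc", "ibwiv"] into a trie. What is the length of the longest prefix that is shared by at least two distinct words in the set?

The deepest shared node is where two words last agree before diverging.
"ibwswcq" and "ibwswcqov" agree on "ibwswcq" (7 characters) before diverging; nothing deeper is shared.
Longest shared-prefix length: 7

7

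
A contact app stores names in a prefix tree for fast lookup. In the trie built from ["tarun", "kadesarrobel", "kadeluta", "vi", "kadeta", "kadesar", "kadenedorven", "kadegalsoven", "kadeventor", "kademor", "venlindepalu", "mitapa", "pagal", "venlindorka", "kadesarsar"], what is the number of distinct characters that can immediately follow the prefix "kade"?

The children of the "kade" node are the distinct next characters among strings starting with "kade".
Distinct next characters after "kade": g, l, m, n, s, t, v.
That node has 7 child edges.

7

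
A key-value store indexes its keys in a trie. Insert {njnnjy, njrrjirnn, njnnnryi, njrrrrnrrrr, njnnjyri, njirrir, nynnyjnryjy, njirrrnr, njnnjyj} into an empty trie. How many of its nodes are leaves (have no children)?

8

A leaf is a node with no children — equivalently, the end of a word that is not a proper prefix of any other stored word.
Those words: "njirrir", "njirrrnr", "njnnjyj", "njnnjyri", "njnnnryi", "njrrjirnn", "njrrrrnrrrr", "nynnyjnryjy"
Leaf count: 8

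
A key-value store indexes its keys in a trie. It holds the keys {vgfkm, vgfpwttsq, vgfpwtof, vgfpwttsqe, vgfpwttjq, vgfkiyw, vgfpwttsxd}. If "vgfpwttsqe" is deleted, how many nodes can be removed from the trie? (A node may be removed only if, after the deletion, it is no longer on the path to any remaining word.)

1

After clearing the end-marker at "vgfpwttsqe", prune upward until reaching a node still needed by another word.
The suffix "e" (1 node) is used only by "vgfpwttsqe"; "vgfpwttsq" is itself a stored word, so pruning stops there.
Nodes removed: 1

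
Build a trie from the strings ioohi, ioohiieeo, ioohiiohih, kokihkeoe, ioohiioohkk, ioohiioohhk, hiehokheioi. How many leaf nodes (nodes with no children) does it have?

6

A leaf is a node with no children — equivalently, the end of a word that is not a proper prefix of any other stored word.
Those words: "hiehokheioi", "ioohiieeo", "ioohiiohih", "ioohiioohhk", "ioohiioohkk", "kokihkeoe"
Leaf count: 6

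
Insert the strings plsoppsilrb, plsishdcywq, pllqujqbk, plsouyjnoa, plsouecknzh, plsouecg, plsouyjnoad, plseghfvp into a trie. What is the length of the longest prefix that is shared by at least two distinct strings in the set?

The deepest shared node is where two words last agree before diverging.
e.g. "plsouyjnoa" and "plsouyjnoad" share the prefix "plsouyjnoa" of length 10; no pair shares a longer one.
Longest shared-prefix length: 10

10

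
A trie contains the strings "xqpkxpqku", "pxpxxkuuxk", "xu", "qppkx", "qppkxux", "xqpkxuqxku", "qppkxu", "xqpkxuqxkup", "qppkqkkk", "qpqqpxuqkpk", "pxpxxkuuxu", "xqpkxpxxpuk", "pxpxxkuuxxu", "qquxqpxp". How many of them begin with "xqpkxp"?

Traverse to the node for "xqpkxp", then collect every word in that subtree.
Matches: "xqpkxpqku", "xqpkxpxxpuk"
Count: 2

2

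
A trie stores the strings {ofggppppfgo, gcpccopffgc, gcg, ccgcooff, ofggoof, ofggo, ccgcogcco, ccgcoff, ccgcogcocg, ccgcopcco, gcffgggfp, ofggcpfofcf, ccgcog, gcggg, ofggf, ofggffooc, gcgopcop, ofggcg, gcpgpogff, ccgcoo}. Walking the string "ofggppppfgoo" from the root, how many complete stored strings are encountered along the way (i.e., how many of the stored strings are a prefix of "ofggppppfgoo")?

Traverse "ofggppppfgoo" character by character; count nodes along the way that are marked as word ends.
Prefixes of the query that are stored words: "ofggppppfgo"
Count: 1

1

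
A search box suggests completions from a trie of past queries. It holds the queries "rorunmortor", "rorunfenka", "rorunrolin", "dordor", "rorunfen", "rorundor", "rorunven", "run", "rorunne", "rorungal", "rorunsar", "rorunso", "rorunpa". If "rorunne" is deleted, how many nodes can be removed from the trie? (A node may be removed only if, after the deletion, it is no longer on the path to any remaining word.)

After clearing the end-marker at "rorunne", prune upward until reaching a node still needed by another word.
The suffix "ne" (2 nodes) is used only by "rorunne"; the node for "rorun" still has the child "m", so pruning stops there.
Nodes removed: 2

2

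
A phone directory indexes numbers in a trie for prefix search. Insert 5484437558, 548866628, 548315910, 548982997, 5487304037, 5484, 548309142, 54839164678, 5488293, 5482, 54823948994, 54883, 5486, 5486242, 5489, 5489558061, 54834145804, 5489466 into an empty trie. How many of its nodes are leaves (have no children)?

Leaves are exactly the stored words that no other stored word extends.
Those words: "54823948994", "548309142", "548315910", "54834145804", "54839164678", "5484437558", "5486242", "5487304037", "5488293", "54883", "548866628", "5489466", "5489558061", "548982997"
Leaf count: 14

14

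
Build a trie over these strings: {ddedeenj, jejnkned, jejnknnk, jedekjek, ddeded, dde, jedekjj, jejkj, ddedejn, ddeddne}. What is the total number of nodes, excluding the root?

Trace insertions, counting only characters that open a new branch:
  "ddedeenj" → 8 new (d, d, e, d, e, e, n, j)
  "jejnkned" → 8 new (j, e, j, n, k, n, e, d)
  "jejnknnk" → prefix "jejnkn" already present; 2 new (n, k)
  "jedekjek" → prefix "je" already present; 6 new (d, e, k, j, e, k)
  "ddeded" → prefix "ddede" already present; 1 new (d)
  "dde" → prefix "dde" already present; 0 new (none)
  "jedekjj" → prefix "jedekj" already present; 1 new (j)
  "jejkj" → prefix "jej" already present; 2 new (k, j)
  "ddedejn" → prefix "ddede" already present; 2 new (j, n)
  "ddeddne" → prefix "dded" already present; 3 new (d, n, e)
Total nodes = 8 + 8 + 2 + 6 + 1 + 0 + 1 + 2 + 2 + 3 = 33

33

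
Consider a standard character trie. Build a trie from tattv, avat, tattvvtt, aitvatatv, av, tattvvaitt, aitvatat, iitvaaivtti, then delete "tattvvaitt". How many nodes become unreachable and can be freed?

4

A node on "tattvvaitt"'s path can go only if nothing else ends at it or branches off below it.
The suffix "aitt" (4 nodes) is used only by "tattvvaitt"; the node for "tattvv" still has the child "t", so pruning stops there.
Nodes removed: 4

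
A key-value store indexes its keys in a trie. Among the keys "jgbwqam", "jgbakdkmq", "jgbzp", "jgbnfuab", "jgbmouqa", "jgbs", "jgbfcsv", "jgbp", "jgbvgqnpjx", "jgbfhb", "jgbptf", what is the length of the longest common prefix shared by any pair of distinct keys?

The deepest shared node is where two words last agree before diverging.
"jgbfcsv" and "jgbfhb" agree on "jgbf" (4 characters) before diverging; nothing deeper is shared.
Longest shared-prefix length: 4

4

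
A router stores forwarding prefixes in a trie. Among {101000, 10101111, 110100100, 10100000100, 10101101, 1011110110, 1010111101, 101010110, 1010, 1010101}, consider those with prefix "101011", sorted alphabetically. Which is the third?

1010111101

Words with prefix "101011", in lexicographic order: "10101101", "10101111", "1010111101"
Position 3: 1010111101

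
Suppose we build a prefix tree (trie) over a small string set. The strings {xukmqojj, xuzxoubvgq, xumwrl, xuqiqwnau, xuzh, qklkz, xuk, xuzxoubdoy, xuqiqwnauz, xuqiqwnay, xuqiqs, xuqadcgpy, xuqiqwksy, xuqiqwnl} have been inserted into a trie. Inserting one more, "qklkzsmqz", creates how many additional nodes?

4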